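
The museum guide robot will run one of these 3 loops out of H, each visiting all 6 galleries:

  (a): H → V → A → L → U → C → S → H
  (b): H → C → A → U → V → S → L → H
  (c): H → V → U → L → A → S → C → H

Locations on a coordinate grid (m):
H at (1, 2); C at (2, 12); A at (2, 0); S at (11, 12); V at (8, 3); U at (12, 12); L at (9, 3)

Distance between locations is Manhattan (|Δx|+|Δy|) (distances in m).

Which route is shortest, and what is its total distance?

(a): 8 + 9 + 10 + 12 + 10 + 9 + 20 = 78
(b): 11 + 12 + 22 + 13 + 12 + 11 + 9 = 90
(c): 8 + 13 + 12 + 10 + 21 + 9 + 11 = 84

78 m — (a) is the shortest.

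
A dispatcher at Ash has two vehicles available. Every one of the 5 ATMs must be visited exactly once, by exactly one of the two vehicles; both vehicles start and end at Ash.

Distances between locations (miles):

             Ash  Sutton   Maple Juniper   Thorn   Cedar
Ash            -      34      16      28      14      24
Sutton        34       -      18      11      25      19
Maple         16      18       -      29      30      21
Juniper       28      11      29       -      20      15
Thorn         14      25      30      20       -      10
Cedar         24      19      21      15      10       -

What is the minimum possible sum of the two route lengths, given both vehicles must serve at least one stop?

Minimum combined distance: 112 miles.

There are 2^4 − 1 = 15 ways to divide the 5 stops into two non-empty groups. For each, the best each vehicle can do is its own shortest tour through its group:
  {Sutton} + {Maple, Juniper, Thorn, Cedar}: 68 + 84 = 152
  {Maple} + {Sutton, Juniper, Thorn, Cedar}: 32 + 82 = 114
  {Sutton, Maple} + {Juniper, Thorn, Cedar}: 68 + 67 = 135
  {Juniper} + {Sutton, Maple, Thorn, Cedar}: 56 + 77 = 133
  {Sutton, Juniper} + {Maple, Thorn, Cedar}: 73 + 61 = 134
  {Maple, Juniper} + {Sutton, Thorn, Cedar}: 73 + 77 = 150
  … (15 splits in total)
  {Thorn} + {Sutton, Maple, Juniper, Cedar}: 28 + 84 = 112  ← best
Best: vehicle 1 Ash → Thorn → Ash = 28; vehicle 2 Ash → Maple → Sutton → Juniper → Cedar → Ash = 84; combined 112.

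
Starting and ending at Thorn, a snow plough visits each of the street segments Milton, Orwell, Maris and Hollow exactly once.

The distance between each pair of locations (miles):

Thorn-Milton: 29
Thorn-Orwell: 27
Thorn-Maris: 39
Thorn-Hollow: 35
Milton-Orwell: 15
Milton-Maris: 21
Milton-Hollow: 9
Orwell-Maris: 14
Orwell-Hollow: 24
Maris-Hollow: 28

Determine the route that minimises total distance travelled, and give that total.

106 miles — the shortest possible round trip.

There are 12 distinct closed tours to check (reversals are equivalent).
Thorn→Milton→Orwell→Maris→Hollow→Thorn: 29+15+14+28+35 = 121
Thorn→Milton→Orwell→Hollow→Maris→Thorn: 29+15+24+28+39 = 135
Thorn→Milton→Maris→Orwell→Hollow→Thorn: 29+21+14+24+35 = 123
Thorn→Milton→Maris→Hollow→Orwell→Thorn: 29+21+28+24+27 = 129
Thorn→Milton→Hollow→Orwell→Maris→Thorn: 29+9+24+14+39 = 115
Thorn→Milton→Hollow→Maris→Orwell→Thorn: 29+9+28+14+27 = 107
Thorn→Orwell→Milton→Maris→Hollow→Thorn: 27+15+21+28+35 = 126
Thorn→Orwell→Milton→Hollow→Maris→Thorn: 27+15+9+28+39 = 118
Thorn→Orwell→Maris→Milton→Hollow→Thorn: 27+14+21+9+35 = 106
Thorn→Orwell→Hollow→Milton→Maris→Thorn: 27+24+9+21+39 = 120
Thorn→Maris→Milton→Orwell→Hollow→Thorn: 39+21+15+24+35 = 134
Thorn→Maris→Orwell→Milton→Hollow→Thorn: 39+14+15+9+35 = 112
The minimum is 106.
One optimal route: Thorn → Orwell → Maris → Milton → Hollow → Thorn (or its reverse).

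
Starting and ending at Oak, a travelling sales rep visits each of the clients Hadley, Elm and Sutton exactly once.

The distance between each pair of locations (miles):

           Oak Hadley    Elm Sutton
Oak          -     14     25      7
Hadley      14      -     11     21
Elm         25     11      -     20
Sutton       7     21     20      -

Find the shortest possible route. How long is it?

With 3 stops there are 3!/2 = 3 distinct round trips (a route and its reverse cost the same).
Oak - Hadley - Elm - Sutton - Oak: 14+11+20+7 = 52
Oak - Hadley - Sutton - Elm - Oak: 14+21+20+25 = 80
Oak - Elm - Hadley - Sutton - Oak: 25+11+21+7 = 64
The minimum is 52.
One optimal route: Oak → Hadley → Elm → Sutton → Oak (or its reverse).

52 miles — the shortest possible round trip.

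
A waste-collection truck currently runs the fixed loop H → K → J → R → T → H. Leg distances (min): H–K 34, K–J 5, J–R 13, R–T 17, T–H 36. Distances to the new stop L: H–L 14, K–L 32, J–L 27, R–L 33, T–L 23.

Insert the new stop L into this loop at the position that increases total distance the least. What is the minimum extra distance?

Insertion cost between consecutive stops i–j is d(i,L) + d(L,j) − d(i,j):
  between H and K: 14 + 32 − 34 = 12
  between K and J: 32 + 27 − 5 = 54
  between J and R: 27 + 33 − 13 = 47
  between R and T: 33 + 23 − 17 = 39
  between T and H: 23 + 14 − 36 = 1
Cheapest insertion is between T and H, adding 1.
New total = 105 + 1 = 106.

+1 min — insert L between T and H.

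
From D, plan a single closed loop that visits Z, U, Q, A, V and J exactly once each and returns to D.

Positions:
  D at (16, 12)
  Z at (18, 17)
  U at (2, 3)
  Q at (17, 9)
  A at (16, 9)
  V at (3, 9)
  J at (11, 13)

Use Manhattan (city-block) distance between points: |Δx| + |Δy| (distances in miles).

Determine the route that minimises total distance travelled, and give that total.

With 6 stops there are 6!/2 = 360 distinct round trips (a route and its reverse cost the same).
D → Z → U → Q → A → V → J → D: 7+30+21+1+13+12+6 = 90
D → Z → U → Q → A → J → V → D: 7+30+21+1+9+12+16 = 96
D → Z → U → Q → V → A → J → D: 7+30+21+14+13+9+6 = 100
D → Z → U → Q → V → J → A → D: 7+30+21+14+12+9+3 = 96
D → Z → U → Q → J → A → V → D: 7+30+21+10+9+13+16 = 106
D → Z → U → Q → J → V → A → D: 7+30+21+10+12+13+3 = 96
D → Z → U → A → Q → V → J → D: 7+30+20+1+14+12+6 = 90
D → Z → U → A → Q → J → V → D: 7+30+20+1+10+12+16 = 96
… (352 more)
D → Z → Q → A → U → V → J → D: 7+9+1+20+7+12+6 = 62  ← best
The minimum is 62.
One optimal route: D → Z → Q → A → U → V → J → D (or its reverse).

62 miles — the shortest possible round trip.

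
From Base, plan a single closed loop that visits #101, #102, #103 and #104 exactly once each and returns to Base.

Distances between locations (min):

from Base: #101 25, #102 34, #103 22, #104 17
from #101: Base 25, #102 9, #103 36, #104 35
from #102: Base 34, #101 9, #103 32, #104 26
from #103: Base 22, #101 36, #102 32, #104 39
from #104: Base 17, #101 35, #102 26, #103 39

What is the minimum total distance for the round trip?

Minimum total distance: 110 min.

With 4 stops there are 4!/2 = 12 distinct round trips (a route and its reverse cost the same).
Base → #101 → #102 → #103 → #104 → Base: 25+9+32+39+17 = 122
Base → #101 → #102 → #104 → #103 → Base: 25+9+26+39+22 = 121
Base → #101 → #103 → #102 → #104 → Base: 25+36+32+26+17 = 136
Base → #101 → #103 → #104 → #102 → Base: 25+36+39+26+34 = 160
Base → #101 → #104 → #102 → #103 → Base: 25+35+26+32+22 = 140
Base → #101 → #104 → #103 → #102 → Base: 25+35+39+32+34 = 165
Base → #102 → #101 → #103 → #104 → Base: 34+9+36+39+17 = 135
Base → #102 → #101 → #104 → #103 → Base: 34+9+35+39+22 = 139
Base → #102 → #103 → #101 → #104 → Base: 34+32+36+35+17 = 154
Base → #102 → #104 → #101 → #103 → Base: 34+26+35+36+22 = 153
Base → #103 → #101 → #102 → #104 → Base: 22+36+9+26+17 = 110
Base → #103 → #102 → #101 → #104 → Base: 22+32+9+35+17 = 115
The minimum is 110.
One optimal route: Base → #103 → #101 → #102 → #104 → Base (or its reverse).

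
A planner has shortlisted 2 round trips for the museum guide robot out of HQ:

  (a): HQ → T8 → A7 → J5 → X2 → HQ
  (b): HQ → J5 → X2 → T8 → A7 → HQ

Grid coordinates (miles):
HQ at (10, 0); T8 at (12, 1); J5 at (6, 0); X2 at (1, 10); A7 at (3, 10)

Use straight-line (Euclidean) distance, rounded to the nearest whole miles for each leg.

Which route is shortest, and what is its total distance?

Shortest is (a), total 49 miles.

(a): 2 + 13 + 10 + 11 + 13 = 49
(b): 4 + 11 + 14 + 13 + 12 = 54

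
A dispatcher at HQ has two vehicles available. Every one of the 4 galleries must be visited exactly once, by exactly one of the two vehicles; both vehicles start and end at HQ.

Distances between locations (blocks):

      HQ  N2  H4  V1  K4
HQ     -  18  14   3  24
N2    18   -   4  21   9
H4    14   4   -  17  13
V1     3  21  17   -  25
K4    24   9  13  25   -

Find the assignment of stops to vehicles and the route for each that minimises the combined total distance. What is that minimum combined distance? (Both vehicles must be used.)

Check every non-empty split of the stops between the two vehicles; for each half take its own optimal tour:
  {N2} + {H4, V1, K4}: 36 + 55 = 91
  {H4} + {N2, V1, K4}: 28 + 55 = 83
  {N2, H4} + {V1, K4}: 36 + 52 = 88
  {V1} + {N2, H4, K4}: 6 + 51 = 57
  {N2, V1} + {H4, K4}: 42 + 51 = 93
  {H4, V1} + {N2, K4}: 34 + 51 = 85
  … (7 splits in total)
Best: vehicle 1 HQ → V1 → HQ = 6; vehicle 2 HQ → H4 → N2 → K4 → HQ = 51; combined 57.

Minimum combined distance: 57 blocks.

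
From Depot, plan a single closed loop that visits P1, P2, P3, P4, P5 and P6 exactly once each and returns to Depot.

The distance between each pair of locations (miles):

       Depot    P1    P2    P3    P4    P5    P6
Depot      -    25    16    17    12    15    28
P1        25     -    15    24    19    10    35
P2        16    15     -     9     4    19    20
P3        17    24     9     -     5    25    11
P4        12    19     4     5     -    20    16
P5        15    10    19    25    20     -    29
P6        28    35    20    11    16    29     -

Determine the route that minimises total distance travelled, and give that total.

With 6 stops there are 6!/2 = 360 distinct round trips (a route and its reverse cost the same).
Depot → P1 → P2 → P3 → P4 → P5 → P6 → Depot: 25+15+9+5+20+29+28 = 131
Depot → P1 → P2 → P3 → P4 → P6 → P5 → Depot: 25+15+9+5+16+29+15 = 114
Depot → P1 → P2 → P3 → P5 → P4 → P6 → Depot: 25+15+9+25+20+16+28 = 138
Depot → P1 → P2 → P3 → P5 → P6 → P4 → Depot: 25+15+9+25+29+16+12 = 131
Depot → P1 → P2 → P3 → P6 → P4 → P5 → Depot: 25+15+9+11+16+20+15 = 111
Depot → P1 → P2 → P3 → P6 → P5 → P4 → Depot: 25+15+9+11+29+20+12 = 121
Depot → P1 → P2 → P4 → P3 → P5 → P6 → Depot: 25+15+4+5+25+29+28 = 131
Depot → P1 → P2 → P4 → P3 → P6 → P5 → Depot: 25+15+4+5+11+29+15 = 104
… (352 more)
Depot → P3 → P6 → P4 → P2 → P1 → P5 → Depot: 17+11+16+4+15+10+15 = 88  ← best
The minimum is 88.
One optimal route: Depot → P3 → P6 → P4 → P2 → P1 → P5 → Depot (or its reverse).

88 miles — the shortest possible round trip.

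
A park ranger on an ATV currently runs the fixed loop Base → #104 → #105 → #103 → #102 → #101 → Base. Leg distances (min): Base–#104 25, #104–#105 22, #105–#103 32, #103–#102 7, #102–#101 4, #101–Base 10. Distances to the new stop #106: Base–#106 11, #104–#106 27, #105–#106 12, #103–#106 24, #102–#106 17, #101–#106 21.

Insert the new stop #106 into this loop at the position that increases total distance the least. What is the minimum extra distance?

Insertion cost between consecutive stops i–j is d(i,#106) + d(#106,j) − d(i,j):
  between Base and #104: 11 + 27 − 25 = 13
  between #104 and #105: 27 + 12 − 22 = 17
  between #105 and #103: 12 + 24 − 32 = 4
  between #103 and #102: 24 + 17 − 7 = 34
  between #102 and #101: 17 + 21 − 4 = 34
  between #101 and Base: 21 + 11 − 10 = 22
Cheapest insertion is between #105 and #103, adding 4.
New total = 100 + 4 = 104.

Adding 4 min by placing #106 on the #105–#103 leg.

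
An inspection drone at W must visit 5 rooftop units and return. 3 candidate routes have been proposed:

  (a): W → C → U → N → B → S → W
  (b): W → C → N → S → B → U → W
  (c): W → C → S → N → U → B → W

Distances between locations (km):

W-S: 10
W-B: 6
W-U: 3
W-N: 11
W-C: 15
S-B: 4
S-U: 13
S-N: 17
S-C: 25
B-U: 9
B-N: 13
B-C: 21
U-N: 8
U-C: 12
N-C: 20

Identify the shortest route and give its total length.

(a): 15 + 12 + 8 + 13 + 4 + 10 = 62
(b): 15 + 20 + 17 + 4 + 9 + 3 = 68
(c): 15 + 25 + 17 + 8 + 9 + 6 = 80

62 km — (a) is the shortest.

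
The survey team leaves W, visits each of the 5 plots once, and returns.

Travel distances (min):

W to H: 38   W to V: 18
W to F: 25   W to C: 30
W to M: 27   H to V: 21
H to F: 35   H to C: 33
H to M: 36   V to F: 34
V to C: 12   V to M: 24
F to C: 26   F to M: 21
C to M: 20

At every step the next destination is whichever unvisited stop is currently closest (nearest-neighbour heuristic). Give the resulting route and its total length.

W → [V:18 / F:25 / M:27 / C:30 / H:38] → V (18)
V → [C:12 / H:21 / M:24 / F:34] → C (12)
C → [M:20 / F:26 / H:33] → M (20)
M → [F:21 / H:36] → F (21)
F → [H:35] → H (35)
Return H→W: 38.
Total = 18 + 12 + 20 + 21 + 35 + 38 = 144.

Nearest-neighbour total = 144 min; route W → V → C → M → F → H → W.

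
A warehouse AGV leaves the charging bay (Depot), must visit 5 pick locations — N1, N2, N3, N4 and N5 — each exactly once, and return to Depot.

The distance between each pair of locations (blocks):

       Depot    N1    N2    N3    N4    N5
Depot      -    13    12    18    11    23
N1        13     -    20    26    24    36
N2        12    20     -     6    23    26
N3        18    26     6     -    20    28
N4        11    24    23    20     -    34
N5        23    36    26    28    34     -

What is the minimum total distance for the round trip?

There are 60 distinct closed tours to check (reversals are equivalent).
Depot → N1 → N2 → N3 → N4 → N5 → Depot: 13+20+6+20+34+23 = 116
Depot → N1 → N2 → N3 → N5 → N4 → Depot: 13+20+6+28+34+11 = 112
Depot → N1 → N2 → N4 → N3 → N5 → Depot: 13+20+23+20+28+23 = 127
Depot → N1 → N2 → N4 → N5 → N3 → Depot: 13+20+23+34+28+18 = 136
Depot → N1 → N2 → N5 → N3 → N4 → Depot: 13+20+26+28+20+11 = 118
Depot → N1 → N2 → N5 → N4 → N3 → Depot: 13+20+26+34+20+18 = 131
Depot → N1 → N3 → N2 → N4 → N5 → Depot: 13+26+6+23+34+23 = 125
Depot → N1 → N3 → N2 → N5 → N4 → Depot: 13+26+6+26+34+11 = 116
Depot → N1 → N3 → N4 → N2 → N5 → Depot: 13+26+20+23+26+23 = 131
Depot → N1 → N3 → N4 → N5 → N2 → Depot: 13+26+20+34+26+12 = 131
Depot → N1 → N3 → N5 → N2 → N4 → Depot: 13+26+28+26+23+11 = 127
Depot → N1 → N3 → N5 → N4 → N2 → Depot: 13+26+28+34+23+12 = 136
Depot → N1 → N4 → N2 → N3 → N5 → Depot: 13+24+23+6+28+23 = 117
Depot → N1 → N4 → N2 → N5 → N3 → Depot: 13+24+23+26+28+18 = 132
… (46 more)
The minimum is 112.
One optimal route: Depot → N1 → N2 → N3 → N5 → N4 → Depot (or its reverse).

Shortest round trip = 112 blocks.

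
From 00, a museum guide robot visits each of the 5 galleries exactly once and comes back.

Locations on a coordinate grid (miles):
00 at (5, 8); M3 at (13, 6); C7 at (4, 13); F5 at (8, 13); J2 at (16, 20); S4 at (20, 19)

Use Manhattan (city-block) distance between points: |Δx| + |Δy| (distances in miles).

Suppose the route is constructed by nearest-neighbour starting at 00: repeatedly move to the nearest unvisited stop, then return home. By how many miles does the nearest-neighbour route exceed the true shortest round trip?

From 00: C7=6, F5=8, M3=10, J2=23, S4=26 → choose C7 (6).
From C7: F5=4, M3=16, J2=19, S4=22 → choose F5 (4).
From F5: M3=12, J2=15, S4=18 → choose M3 (12).
From M3: J2=17, S4=20 → choose J2 (17).
From J2: S4=5 → choose S4 (5).
NN route 00 → C7 → F5 → M3 → J2 → S4 → 00 costs 70.
Optimal: 00 → M3 → J2 → S4 → F5 → C7 → 00 costs 60 (by enumerating all 60 distinct tours).
Excess = 70 − 60 = 10.

The nearest-neighbour route is 10 miles longer than optimal.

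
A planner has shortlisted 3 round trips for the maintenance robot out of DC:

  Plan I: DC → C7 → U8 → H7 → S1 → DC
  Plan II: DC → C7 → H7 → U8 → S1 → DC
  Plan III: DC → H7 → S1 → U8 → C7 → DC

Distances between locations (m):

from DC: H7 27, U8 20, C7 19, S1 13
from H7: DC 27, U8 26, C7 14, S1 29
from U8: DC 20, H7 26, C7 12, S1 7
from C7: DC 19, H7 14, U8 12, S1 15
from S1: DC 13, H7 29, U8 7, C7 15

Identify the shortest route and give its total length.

Shortest is Plan II, total 79 m.

Plan I: 19 + 12 + 26 + 29 + 13 = 99
Plan II: 19 + 14 + 26 + 7 + 13 = 79
Plan III: 27 + 29 + 7 + 12 + 19 = 94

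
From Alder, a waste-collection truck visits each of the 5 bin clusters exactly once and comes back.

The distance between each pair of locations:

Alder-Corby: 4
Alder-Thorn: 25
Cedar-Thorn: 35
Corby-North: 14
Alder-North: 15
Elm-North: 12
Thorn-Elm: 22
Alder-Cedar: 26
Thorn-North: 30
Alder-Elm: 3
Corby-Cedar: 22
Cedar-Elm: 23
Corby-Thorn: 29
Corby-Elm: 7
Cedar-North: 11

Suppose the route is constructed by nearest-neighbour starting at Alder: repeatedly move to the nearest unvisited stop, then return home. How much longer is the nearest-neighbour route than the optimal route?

6 longer than the optimal tour.

Alder: Elm=3, Corby=4, North=15, Thorn=25, Cedar=26 ⇒ Elm
Elm: Corby=7, North=12, Thorn=22, Cedar=23 ⇒ Corby
Corby: North=14, Cedar=22, Thorn=29 ⇒ North
North: Cedar=11, Thorn=30 ⇒ Cedar
Cedar: Thorn=35 ⇒ Thorn
NN route Alder → Elm → Corby → North → Cedar → Thorn → Alder costs 95.
Optimal: Alder → Corby → North → Cedar → Thorn → Elm → Alder costs 89 (by enumerating all 60 distinct tours).
Excess = 95 − 89 = 6.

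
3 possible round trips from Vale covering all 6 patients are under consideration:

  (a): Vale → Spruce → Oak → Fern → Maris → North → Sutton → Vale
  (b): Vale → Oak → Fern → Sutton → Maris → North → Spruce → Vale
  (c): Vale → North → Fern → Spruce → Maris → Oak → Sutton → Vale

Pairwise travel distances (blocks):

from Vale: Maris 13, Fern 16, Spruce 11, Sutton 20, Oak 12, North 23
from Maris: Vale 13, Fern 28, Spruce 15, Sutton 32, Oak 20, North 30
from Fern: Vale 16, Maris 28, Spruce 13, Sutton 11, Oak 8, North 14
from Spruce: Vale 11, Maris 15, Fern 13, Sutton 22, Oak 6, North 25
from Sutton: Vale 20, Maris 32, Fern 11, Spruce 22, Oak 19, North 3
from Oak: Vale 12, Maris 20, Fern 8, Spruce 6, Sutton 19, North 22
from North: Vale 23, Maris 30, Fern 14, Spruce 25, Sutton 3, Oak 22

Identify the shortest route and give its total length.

106 blocks — (a) is the shortest.

(a): 11 + 6 + 8 + 28 + 30 + 3 + 20 = 106
(b): 12 + 8 + 11 + 32 + 30 + 25 + 11 = 129
(c): 23 + 14 + 13 + 15 + 20 + 19 + 20 = 124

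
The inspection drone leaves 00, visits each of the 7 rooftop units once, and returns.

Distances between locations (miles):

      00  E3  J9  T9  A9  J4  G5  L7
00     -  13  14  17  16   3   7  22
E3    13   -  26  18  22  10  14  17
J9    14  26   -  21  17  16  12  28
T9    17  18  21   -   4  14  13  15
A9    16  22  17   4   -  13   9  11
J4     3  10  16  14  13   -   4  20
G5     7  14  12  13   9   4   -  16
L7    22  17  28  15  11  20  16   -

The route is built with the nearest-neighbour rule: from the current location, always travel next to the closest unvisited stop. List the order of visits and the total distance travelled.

Total distance 92 miles via the nearest-neighbour route 00 → J4 → G5 → A9 → T9 → L7 → E3 → J9 → 00.

At 00 the remaining stops are J4 3, G5 7, E3 13, J9 14, A9 16, T9 17, L7 22; go to J4.
At J4 the remaining stops are G5 4, E3 10, A9 13, T9 14, J9 16, L7 20; go to G5.
At G5 the remaining stops are A9 9, J9 12, T9 13, E3 14, L7 16; go to A9.
At A9 the remaining stops are T9 4, L7 11, J9 17, E3 22; go to T9.
At T9 the remaining stops are L7 15, E3 18, J9 21; go to L7.
At L7 the remaining stops are E3 17, J9 28; go to E3.
At E3 the remaining stops are J9 26; go to J9.
Return J9→00: 14.
Total = 3 + 4 + 9 + 4 + 15 + 17 + 26 + 14 = 92.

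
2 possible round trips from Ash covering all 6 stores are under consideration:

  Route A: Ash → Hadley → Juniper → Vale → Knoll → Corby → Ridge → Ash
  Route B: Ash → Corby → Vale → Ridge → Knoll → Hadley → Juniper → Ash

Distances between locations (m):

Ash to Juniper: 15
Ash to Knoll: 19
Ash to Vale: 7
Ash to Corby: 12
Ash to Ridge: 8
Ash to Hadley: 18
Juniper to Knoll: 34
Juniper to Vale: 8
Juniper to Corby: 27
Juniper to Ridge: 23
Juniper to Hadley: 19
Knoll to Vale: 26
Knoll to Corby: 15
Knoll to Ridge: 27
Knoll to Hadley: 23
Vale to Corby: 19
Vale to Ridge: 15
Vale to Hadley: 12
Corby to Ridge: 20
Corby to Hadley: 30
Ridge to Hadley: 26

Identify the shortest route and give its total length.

Shortest is Route A, total 114 m.

Route A: 18 + 19 + 8 + 26 + 15 + 20 + 8 = 114
Route B: 12 + 19 + 15 + 27 + 23 + 19 + 15 = 130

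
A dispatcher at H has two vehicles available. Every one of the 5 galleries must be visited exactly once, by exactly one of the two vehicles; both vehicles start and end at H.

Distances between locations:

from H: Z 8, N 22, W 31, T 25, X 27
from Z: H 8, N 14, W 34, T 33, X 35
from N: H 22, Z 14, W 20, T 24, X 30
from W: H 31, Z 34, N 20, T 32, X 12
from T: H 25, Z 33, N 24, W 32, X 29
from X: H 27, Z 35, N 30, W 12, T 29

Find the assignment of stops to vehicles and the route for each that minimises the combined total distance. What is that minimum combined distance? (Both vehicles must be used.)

Minimum combined distance: 124.

Check every non-empty split of the stops between the two vehicles; for each half take its own optimal tour:
  {Z} + {N, W, T, X}: 16 + 108 = 124
  {N} + {Z, W, T, X}: 44 + 108 = 152
  {Z, N} + {W, T, X}: 44 + 96 = 140
  {W} + {Z, N, T, X}: 62 + 102 = 164
  {Z, W} + {N, T, X}: 73 + 102 = 175
  {N, W} + {Z, T, X}: 73 + 97 = 170
  … (15 splits in total)
Best: vehicle 1 H → Z → H = 16; vehicle 2 H → N → W → X → T → H = 108; combined 124.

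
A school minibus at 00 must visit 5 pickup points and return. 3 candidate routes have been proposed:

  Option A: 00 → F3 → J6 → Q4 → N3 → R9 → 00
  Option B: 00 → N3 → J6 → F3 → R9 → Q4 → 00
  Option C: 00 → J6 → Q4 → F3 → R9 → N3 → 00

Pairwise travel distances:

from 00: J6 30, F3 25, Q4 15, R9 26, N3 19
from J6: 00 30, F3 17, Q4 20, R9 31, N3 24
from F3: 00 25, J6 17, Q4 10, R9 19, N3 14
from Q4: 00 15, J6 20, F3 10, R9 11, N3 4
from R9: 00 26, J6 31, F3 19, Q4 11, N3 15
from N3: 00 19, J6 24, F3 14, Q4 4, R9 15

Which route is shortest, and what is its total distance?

Shortest is Option B, total 105.

Option A: 25 + 17 + 20 + 4 + 15 + 26 = 107
Option B: 19 + 24 + 17 + 19 + 11 + 15 = 105
Option C: 30 + 20 + 10 + 19 + 15 + 19 = 113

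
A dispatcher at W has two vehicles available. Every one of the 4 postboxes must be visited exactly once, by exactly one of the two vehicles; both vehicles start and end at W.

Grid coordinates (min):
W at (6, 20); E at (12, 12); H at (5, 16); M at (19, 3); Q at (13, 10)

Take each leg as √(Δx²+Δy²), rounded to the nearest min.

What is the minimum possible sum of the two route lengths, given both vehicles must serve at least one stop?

There are 2^3 − 1 = 7 ways to divide the 4 stops into two non-empty groups. For each, the best each vehicle can do is its own shortest tour through its group:
  {E} + {H, M, Q}: 20 + 44 = 64
  {H} + {E, M, Q}: 8 + 42 = 50
  {E, H} + {M, Q}: 22 + 42 = 64
  {M} + {E, H, Q}: 42 + 26 = 68
  {E, M} + {H, Q}: 42 + 26 = 68
  {H, M} + {E, Q}: 44 + 24 = 68
  … (7 splits in total)
Best: vehicle 1 W → H → W = 8; vehicle 2 W → E → M → Q → W = 42; combined 50.

Minimum combined distance: 50 min.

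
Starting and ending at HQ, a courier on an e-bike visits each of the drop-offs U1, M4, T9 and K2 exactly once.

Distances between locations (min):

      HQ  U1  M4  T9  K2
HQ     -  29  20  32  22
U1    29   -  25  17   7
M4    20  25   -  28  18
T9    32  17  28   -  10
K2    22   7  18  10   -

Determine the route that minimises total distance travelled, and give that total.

There are 12 distinct closed tours to check (reversals are equivalent).
HQ → U1 → M4 → T9 → K2 → HQ: 29+25+28+10+22 = 114
HQ → U1 → M4 → K2 → T9 → HQ: 29+25+18+10+32 = 114
HQ → U1 → T9 → M4 → K2 → HQ: 29+17+28+18+22 = 114
HQ → U1 → T9 → K2 → M4 → HQ: 29+17+10+18+20 = 94
HQ → U1 → K2 → M4 → T9 → HQ: 29+7+18+28+32 = 114
HQ → U1 → K2 → T9 → M4 → HQ: 29+7+10+28+20 = 94
HQ → M4 → U1 → T9 → K2 → HQ: 20+25+17+10+22 = 94
HQ → M4 → U1 → K2 → T9 → HQ: 20+25+7+10+32 = 94
HQ → M4 → T9 → U1 → K2 → HQ: 20+28+17+7+22 = 94
HQ → M4 → K2 → U1 → T9 → HQ: 20+18+7+17+32 = 94
HQ → T9 → U1 → M4 → K2 → HQ: 32+17+25+18+22 = 114
HQ → T9 → M4 → U1 → K2 → HQ: 32+28+25+7+22 = 114
The minimum is 94.
One optimal route: HQ → U1 → T9 → K2 → M4 → HQ (or its reverse).

94 min — the shortest possible round trip.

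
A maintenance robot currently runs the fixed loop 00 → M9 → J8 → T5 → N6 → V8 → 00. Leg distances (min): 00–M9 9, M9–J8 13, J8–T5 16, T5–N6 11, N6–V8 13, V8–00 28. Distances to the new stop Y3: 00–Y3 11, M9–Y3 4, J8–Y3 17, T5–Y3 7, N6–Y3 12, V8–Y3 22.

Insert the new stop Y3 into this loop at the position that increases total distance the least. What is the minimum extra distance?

Insertion cost between consecutive stops i–j is d(i,Y3) + d(Y3,j) − d(i,j):
  between 00 and M9: 11 + 4 − 9 = 6
  between M9 and J8: 4 + 17 − 13 = 8
  between J8 and T5: 17 + 7 − 16 = 8
  between T5 and N6: 7 + 12 − 11 = 8
  between N6 and V8: 12 + 22 − 13 = 21
  between V8 and 00: 22 + 11 − 28 = 5
Cheapest insertion is between V8 and 00, adding 5.
New total = 90 + 5 = 95.

Adding 5 min by placing Y3 on the V8–00 leg.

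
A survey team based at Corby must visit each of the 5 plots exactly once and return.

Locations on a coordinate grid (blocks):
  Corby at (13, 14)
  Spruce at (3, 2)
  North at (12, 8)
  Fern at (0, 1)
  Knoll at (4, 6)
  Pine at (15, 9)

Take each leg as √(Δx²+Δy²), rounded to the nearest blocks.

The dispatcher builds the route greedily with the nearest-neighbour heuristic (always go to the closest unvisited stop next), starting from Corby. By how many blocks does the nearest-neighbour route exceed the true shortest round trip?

The nearest-neighbour route is 1 blocks longer than optimal.

Corby: Pine=5, North=6, Knoll=12, Spruce=16, Fern=18 ⇒ Pine
Pine: North=3, Knoll=11, Spruce=14, Fern=17 ⇒ North
North: Knoll=8, Spruce=11, Fern=14 ⇒ Knoll
Knoll: Spruce=4, Fern=6 ⇒ Spruce
Spruce: Fern=3 ⇒ Fern
NN route Corby → Pine → North → Knoll → Spruce → Fern → Corby costs 41.
Optimal: Corby → Knoll → Fern → Spruce → North → Pine → Corby costs 40 (by enumerating all 60 distinct tours).
Excess = 41 − 40 = 1.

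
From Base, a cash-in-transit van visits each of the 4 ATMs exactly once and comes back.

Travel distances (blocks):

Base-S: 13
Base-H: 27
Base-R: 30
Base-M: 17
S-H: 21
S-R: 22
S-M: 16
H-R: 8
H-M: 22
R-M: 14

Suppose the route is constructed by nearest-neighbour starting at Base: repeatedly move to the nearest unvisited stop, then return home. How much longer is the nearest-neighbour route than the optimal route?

From Base: S=13, M=17, H=27, R=30 → choose S (13).
From S: M=16, H=21, R=22 → choose M (16).
From M: R=14, H=22 → choose R (14).
From R: H=8 → choose H (8).
NN route Base → S → M → R → H → Base costs 78.
Optimal: Base → S → H → R → M → Base costs 73 (by enumerating all 12 distinct tours).
Excess = 78 − 73 = 5.

Excess over optimum: 5 blocks.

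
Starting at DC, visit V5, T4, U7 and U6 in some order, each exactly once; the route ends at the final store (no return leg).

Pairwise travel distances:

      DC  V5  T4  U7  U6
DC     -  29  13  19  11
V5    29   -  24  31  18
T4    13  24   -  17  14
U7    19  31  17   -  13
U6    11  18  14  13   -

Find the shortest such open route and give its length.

There are 4! = 24 possible orderings.
DC→V5→T4→U7→U6: 29+24+17+13 = 83
DC→V5→T4→U6→U7: 29+24+14+13 = 80
DC→V5→U7→T4→U6: 29+31+17+14 = 91
DC→V5→U7→U6→T4: 29+31+13+14 = 87
DC→V5→U6→T4→U7: 29+18+14+17 = 78
DC→V5→U6→U7→T4: 29+18+13+17 = 77
DC→T4→V5→U7→U6: 13+24+31+13 = 81
DC→T4→V5→U6→U7: 13+24+18+13 = 68
DC→T4→U7→V5→U6: 13+17+31+18 = 79
DC→T4→U7→U6→V5: 13+17+13+18 = 61
DC→T4→U6→V5→U7: 13+14+18+31 = 76
DC→T4→U6→U7→V5: 13+14+13+31 = 71
DC→U7→V5→T4→U6: 19+31+24+14 = 88
DC→U7→V5→U6→T4: 19+31+18+14 = 82
… (10 more)
The minimum is 61.
One shortest path: DC → T4 → U7 → U6 → V5.

Minimum one-way distance = 61.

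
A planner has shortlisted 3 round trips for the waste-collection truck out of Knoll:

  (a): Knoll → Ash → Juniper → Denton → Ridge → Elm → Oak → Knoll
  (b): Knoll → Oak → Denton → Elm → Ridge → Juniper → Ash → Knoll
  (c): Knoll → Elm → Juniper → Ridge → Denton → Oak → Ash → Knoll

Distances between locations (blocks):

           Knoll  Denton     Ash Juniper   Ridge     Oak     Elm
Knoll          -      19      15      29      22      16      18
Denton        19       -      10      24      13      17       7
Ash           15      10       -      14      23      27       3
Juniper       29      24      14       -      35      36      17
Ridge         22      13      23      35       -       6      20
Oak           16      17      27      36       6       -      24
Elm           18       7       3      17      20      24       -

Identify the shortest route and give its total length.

(a): 15 + 14 + 24 + 13 + 20 + 24 + 16 = 126
(b): 16 + 17 + 7 + 20 + 35 + 14 + 15 = 124
(c): 18 + 17 + 35 + 13 + 17 + 27 + 15 = 142

124 blocks — (b) is the shortest.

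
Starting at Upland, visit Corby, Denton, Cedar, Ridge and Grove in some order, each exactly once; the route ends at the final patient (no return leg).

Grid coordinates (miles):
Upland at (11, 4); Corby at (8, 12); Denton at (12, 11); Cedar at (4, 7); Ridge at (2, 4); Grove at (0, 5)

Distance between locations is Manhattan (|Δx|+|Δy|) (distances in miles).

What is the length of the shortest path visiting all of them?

Minimum one-way distance = 30 miles.

There are 5! = 120 possible orderings.
Upland → Corby → Denton → Cedar → Ridge → Grove: 11+5+12+5+3 = 36
Upland → Corby → Denton → Cedar → Grove → Ridge: 11+5+12+6+3 = 37
Upland → Corby → Denton → Ridge → Cedar → Grove: 11+5+17+5+6 = 44
Upland → Corby → Denton → Ridge → Grove → Cedar: 11+5+17+3+6 = 42
Upland → Corby → Denton → Grove → Cedar → Ridge: 11+5+18+6+5 = 45
Upland → Corby → Denton → Grove → Ridge → Cedar: 11+5+18+3+5 = 42
Upland → Corby → Cedar → Denton → Ridge → Grove: 11+9+12+17+3 = 52
Upland → Corby → Cedar → Denton → Grove → Ridge: 11+9+12+18+3 = 53
Upland → Corby → Cedar → Ridge → Denton → Grove: 11+9+5+17+18 = 60
Upland → Corby → Cedar → Ridge → Grove → Denton: 11+9+5+3+18 = 46
Upland → Corby → Cedar → Grove → Denton → Ridge: 11+9+6+18+17 = 61
Upland → Corby → Cedar → Grove → Ridge → Denton: 11+9+6+3+17 = 46
Upland → Corby → Ridge → Denton → Cedar → Grove: 11+14+17+12+6 = 60
Upland → Corby → Ridge → Denton → Grove → Cedar: 11+14+17+18+6 = 66
… (106 more)
Upland → Denton → Corby → Cedar → Ridge → Grove: 8+5+9+5+3 = 30  ← best
The minimum is 30.
One shortest path: Upland → Denton → Corby → Cedar → Ridge → Grove.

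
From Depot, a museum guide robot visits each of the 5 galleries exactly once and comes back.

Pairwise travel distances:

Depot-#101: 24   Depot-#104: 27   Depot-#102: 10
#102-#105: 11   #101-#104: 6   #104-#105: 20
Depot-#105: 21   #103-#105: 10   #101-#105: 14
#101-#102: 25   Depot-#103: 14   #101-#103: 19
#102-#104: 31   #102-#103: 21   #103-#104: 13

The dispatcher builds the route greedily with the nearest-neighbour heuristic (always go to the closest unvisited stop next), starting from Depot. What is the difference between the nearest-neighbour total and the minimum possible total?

Excess over optimum: 6.

Depot: #102=10, #103=14, #105=21, #101=24, #104=27 ⇒ #102
#102: #105=11, #103=21, #101=25, #104=31 ⇒ #105
#105: #103=10, #101=14, #104=20 ⇒ #103
#103: #104=13, #101=19 ⇒ #104
#104: #101=6 ⇒ #101
NN route Depot → #102 → #105 → #103 → #104 → #101 → Depot costs 74.
Optimal: Depot → #102 → #105 → #101 → #104 → #103 → Depot costs 68 (by enumerating all 60 distinct tours).
Excess = 74 − 68 = 6.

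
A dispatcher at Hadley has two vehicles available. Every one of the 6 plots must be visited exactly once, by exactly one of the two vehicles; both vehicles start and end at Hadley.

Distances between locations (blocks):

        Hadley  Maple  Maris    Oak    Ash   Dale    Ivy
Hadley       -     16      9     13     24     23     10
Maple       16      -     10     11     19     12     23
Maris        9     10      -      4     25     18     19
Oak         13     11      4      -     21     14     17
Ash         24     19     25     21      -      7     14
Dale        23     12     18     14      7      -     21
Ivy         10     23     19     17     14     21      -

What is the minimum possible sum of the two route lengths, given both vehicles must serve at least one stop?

85 blocks — the smallest possible combined total.

Check every non-empty split of the stops between the two vehicles; for each half take its own optimal tour:
  {Maple} + {Maris, Oak, Ash, Dale, Ivy}: 32 + 58 = 90
  {Maris} + {Maple, Oak, Ash, Dale, Ivy}: 18 + 67 = 85
  {Maple, Maris} + {Oak, Ash, Dale, Ivy}: 35 + 58 = 93
  {Oak} + {Maple, Maris, Ash, Dale, Ivy}: 26 + 62 = 88
  {Maple, Oak} + {Maris, Ash, Dale, Ivy}: 40 + 58 = 98
  {Maris, Oak} + {Maple, Ash, Dale, Ivy}: 26 + 59 = 85
  … (31 splits in total)
Best: vehicle 1 Hadley → Maris → Hadley = 18; vehicle 2 Hadley → Oak → Maple → Dale → Ash → Ivy → Hadley = 67; combined 85.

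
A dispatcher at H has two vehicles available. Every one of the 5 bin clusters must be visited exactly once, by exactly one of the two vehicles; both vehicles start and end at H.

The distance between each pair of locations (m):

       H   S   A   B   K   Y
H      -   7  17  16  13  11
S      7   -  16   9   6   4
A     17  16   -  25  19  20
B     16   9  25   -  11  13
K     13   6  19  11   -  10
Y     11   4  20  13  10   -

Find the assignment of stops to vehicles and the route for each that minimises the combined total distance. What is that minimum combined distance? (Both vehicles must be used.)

Try each way of splitting the stops between the two vehicles (each non-empty) and, for each split, find the best tour for each vehicle:
  {S} + {A, B, K, Y}: 14 + 71 = 85
  {A} + {S, B, K, Y}: 34 + 48 = 82
  {S, A} + {B, K, Y}: 40 + 48 = 88
  {B} + {S, A, K, Y}: 32 + 57 = 89
  {S, B} + {A, K, Y}: 32 + 57 = 89
  {A, B} + {S, K, Y}: 58 + 34 = 92
  … (15 splits in total)
Best: vehicle 1 H → A → H = 34; vehicle 2 H → S → B → K → Y → H = 48; combined 82.

82 m — the smallest possible combined total.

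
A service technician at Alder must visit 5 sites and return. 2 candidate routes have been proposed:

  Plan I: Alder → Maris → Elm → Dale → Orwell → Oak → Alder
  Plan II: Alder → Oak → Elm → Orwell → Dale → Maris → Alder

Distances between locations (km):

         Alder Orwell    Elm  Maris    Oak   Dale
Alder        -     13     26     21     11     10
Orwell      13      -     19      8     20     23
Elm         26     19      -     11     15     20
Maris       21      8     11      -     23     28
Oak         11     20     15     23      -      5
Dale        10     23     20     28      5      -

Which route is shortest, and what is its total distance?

Shortest is Plan I, total 106 km.

Plan I: 21 + 11 + 20 + 23 + 20 + 11 = 106
Plan II: 11 + 15 + 19 + 23 + 28 + 21 = 117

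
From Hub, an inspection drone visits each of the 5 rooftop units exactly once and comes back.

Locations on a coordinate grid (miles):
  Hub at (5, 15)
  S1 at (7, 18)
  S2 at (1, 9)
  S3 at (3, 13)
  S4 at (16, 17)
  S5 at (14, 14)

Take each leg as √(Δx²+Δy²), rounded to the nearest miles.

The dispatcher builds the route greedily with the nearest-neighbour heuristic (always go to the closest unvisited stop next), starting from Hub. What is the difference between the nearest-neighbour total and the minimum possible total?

The nearest-neighbour route is 3 miles longer than optimal.

From Hub: S3=3, S1=4, S2=7, S5=9, S4=11 → choose S3 (3).
From S3: S2=4, S1=6, S5=11, S4=14 → choose S2 (4).
From S2: S1=11, S5=14, S4=17 → choose S1 (11).
From S1: S5=8, S4=9 → choose S5 (8).
From S5: S4=4 → choose S4 (4).
NN route Hub → S3 → S2 → S1 → S5 → S4 → Hub costs 41.
Optimal: Hub → S1 → S4 → S5 → S2 → S3 → Hub costs 38 (by enumerating all 60 distinct tours).
Excess = 41 − 38 = 3.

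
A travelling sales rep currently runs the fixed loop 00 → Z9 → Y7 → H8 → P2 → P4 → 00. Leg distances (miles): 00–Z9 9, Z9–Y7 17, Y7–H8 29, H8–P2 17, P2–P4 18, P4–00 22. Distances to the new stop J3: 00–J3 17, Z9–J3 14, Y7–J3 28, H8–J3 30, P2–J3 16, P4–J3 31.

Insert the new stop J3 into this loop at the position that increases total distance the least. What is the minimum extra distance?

+22 miles — insert J3 between 00 and Z9.

Insertion cost between consecutive stops i–j is d(i,J3) + d(J3,j) − d(i,j):
  between 00 and Z9: 17 + 14 − 9 = 22
  between Z9 and Y7: 14 + 28 − 17 = 25
  between Y7 and H8: 28 + 30 − 29 = 29
  between H8 and P2: 30 + 16 − 17 = 29
  between P2 and P4: 16 + 31 − 18 = 29
  between P4 and 00: 31 + 17 − 22 = 26
Cheapest insertion is between 00 and Z9, adding 22.
New total = 112 + 22 = 134.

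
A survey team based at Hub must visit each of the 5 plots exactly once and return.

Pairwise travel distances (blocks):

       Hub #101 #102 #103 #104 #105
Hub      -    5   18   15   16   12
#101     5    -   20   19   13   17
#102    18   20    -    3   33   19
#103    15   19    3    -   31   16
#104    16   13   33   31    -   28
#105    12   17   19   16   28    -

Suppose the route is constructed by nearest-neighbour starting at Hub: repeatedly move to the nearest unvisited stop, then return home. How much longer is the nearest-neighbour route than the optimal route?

Excess over optimum: 3 blocks.

From Hub: #101=5, #105=12, #103=15, #104=16, #102=18 → choose #101 (5).
From #101: #104=13, #105=17, #103=19, #102=20 → choose #104 (13).
From #104: #105=28, #103=31, #102=33 → choose #105 (28).
From #105: #103=16, #102=19 → choose #103 (16).
From #103: #102=3 → choose #102 (3).
NN route Hub → #101 → #104 → #105 → #103 → #102 → Hub costs 83.
Optimal: Hub → #104 → #101 → #102 → #103 → #105 → Hub costs 80 (by enumerating all 60 distinct tours).
Excess = 83 − 80 = 3.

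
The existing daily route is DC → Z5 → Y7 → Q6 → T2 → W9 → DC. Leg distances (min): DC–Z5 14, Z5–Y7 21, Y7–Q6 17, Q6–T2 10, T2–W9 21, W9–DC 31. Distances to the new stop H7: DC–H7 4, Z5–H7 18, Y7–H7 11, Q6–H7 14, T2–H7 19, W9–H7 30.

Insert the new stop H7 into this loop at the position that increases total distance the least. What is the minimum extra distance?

Insertion cost between consecutive stops i–j is d(i,H7) + d(H7,j) − d(i,j):
  between DC and Z5: 4 + 18 − 14 = 8
  between Z5 and Y7: 18 + 11 − 21 = 8
  between Y7 and Q6: 11 + 14 − 17 = 8
  between Q6 and T2: 14 + 19 − 10 = 23
  between T2 and W9: 19 + 30 − 21 = 28
  between W9 and DC: 30 + 4 − 31 = 3
Cheapest insertion is between W9 and DC, adding 3.
New total = 114 + 3 = 117.

Minimum extra distance: 3 min, inserting H7 between W9 and DC.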